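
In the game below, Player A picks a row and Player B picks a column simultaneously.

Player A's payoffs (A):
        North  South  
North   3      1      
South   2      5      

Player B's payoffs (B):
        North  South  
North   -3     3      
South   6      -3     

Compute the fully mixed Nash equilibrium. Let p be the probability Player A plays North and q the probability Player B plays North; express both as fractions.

In a mixed NE each player is indifferent between their pure strategies, so the opponent's mix sets the indifference.
Player B indifferent between North and South: p·(-3) + (1−p)·6 = p·3 + (1−p)·(-3) ⟹ 6 + (-9)p = (-3) + 6p ⟹ p = 3/5.
Player A indifferent between North and South: q·3 + (1−q)·1 = q·2 + (1−q)·5 ⟹ 1 + 2q = 5 + (-3)q ⟹ q = 4/5.

p = 3/5, q = 4/5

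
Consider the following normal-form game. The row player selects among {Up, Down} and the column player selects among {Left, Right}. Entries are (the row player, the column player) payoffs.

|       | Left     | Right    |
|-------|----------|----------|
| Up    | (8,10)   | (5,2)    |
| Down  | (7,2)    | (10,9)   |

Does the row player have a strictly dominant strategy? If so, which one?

None

A strategy is strictly dominant if it gives the row player a strictly higher payoff than every other strategy, against every choice by the opponent.
Up is not dominant: against Right, Down gives 10 > 5.
Down is not dominant: against Left, Up gives 8 > 7.
No single strategy is best against every opponent action.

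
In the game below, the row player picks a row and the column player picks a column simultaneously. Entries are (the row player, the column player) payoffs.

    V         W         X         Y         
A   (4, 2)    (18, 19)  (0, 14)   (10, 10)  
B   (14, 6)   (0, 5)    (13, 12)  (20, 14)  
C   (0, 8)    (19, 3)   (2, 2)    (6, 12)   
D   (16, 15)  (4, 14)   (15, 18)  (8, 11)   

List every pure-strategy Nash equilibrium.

(B, Y) and (D, X)

Check mutual best responses: a cell is a NE iff neither player can gain by unilaterally deviating.
The row player's best responses — vs V: D (payoff 16); vs W: C (payoff 19); vs X: D (payoff 15); vs Y: B (payoff 20).
The column player's best responses — vs A: W (payoff 19); vs B: Y (payoff 14); vs C: Y (payoff 12); vs D: X (payoff 18).
Mutual best responses occur at (B, Y) and (D, X); at each, neither player gains by switching.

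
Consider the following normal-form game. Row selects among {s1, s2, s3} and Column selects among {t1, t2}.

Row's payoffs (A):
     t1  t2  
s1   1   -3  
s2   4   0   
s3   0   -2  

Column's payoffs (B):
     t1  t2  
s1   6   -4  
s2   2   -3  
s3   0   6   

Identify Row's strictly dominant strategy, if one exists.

A strategy is strictly dominant if it gives Row a strictly higher payoff than every other strategy, against every choice by the opponent.
s2 strictly dominates: vs t1: 4 > each of {1, 0}; vs t2: 0 > each of {-3, -2}.

s2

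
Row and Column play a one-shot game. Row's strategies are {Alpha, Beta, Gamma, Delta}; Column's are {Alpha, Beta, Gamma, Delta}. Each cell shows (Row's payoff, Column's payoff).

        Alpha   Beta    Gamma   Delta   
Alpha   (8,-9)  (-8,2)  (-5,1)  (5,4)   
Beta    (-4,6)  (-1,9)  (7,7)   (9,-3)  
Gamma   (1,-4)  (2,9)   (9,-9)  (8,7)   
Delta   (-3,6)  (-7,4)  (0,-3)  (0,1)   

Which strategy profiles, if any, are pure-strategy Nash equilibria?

(Gamma, Beta)

Check mutual best responses: a cell is a NE iff neither player can gain by unilaterally deviating.
Row's best responses — vs Alpha: Alpha (payoff 8); vs Beta: Gamma (payoff 2); vs Gamma: Gamma (payoff 9); vs Delta: Beta (payoff 9).
Column's best responses — vs Alpha: Delta (payoff 4); vs Beta: Beta (payoff 9); vs Gamma: Beta (payoff 9); vs Delta: Alpha (payoff 6).
The only mutual best response is (Gamma, Beta); neither player gains by switching there.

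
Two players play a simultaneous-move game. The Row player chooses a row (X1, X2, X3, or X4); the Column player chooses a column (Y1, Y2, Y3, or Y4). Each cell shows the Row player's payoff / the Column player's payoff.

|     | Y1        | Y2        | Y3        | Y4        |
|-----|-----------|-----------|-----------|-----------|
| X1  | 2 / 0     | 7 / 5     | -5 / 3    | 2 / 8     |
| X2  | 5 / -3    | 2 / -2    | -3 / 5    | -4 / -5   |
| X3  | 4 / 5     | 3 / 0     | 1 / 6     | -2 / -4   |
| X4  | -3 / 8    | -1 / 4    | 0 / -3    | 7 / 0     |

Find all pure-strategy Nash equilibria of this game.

A profile is a Nash equilibrium when each player is best-responding to the other.
The Row player's best responses — vs Y1: X2 (payoff 5); vs Y2: X1 (payoff 7); vs Y3: X3 (payoff 1); vs Y4: X4 (payoff 7).
The Column player's best responses — vs X1: Y4 (payoff 8); vs X2: Y3 (payoff 5); vs X3: Y3 (payoff 6); vs X4: Y1 (payoff 8).
The only mutual best response is (X3, Y3); neither player gains by switching there.

(X3, Y3)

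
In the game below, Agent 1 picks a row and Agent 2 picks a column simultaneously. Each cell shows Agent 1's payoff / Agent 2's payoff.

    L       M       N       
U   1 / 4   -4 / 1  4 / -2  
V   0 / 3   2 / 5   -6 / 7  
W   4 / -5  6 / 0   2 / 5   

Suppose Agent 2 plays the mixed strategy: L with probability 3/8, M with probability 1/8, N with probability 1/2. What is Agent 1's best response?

W

Agent 1's best reply maximizes expected payoff against the mix.
U: (3/8)·1 + (1/8)·(-4) + (1/2)·4 = 15/8
V: (3/8)·0 + (1/8)·2 + (1/2)·(-6) = -11/4
W: (3/8)·4 + (1/8)·6 + (1/2)·2 = 13/4
Highest expected payoff is 13/4, from W.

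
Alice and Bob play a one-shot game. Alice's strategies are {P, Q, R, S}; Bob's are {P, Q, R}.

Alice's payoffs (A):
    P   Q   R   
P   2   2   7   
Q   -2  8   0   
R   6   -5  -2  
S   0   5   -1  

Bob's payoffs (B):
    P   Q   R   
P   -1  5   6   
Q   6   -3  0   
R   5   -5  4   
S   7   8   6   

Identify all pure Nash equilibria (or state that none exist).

A profile is a Nash equilibrium when each player is best-responding to the other.
Alice's best responses — vs P: R (payoff 6); vs Q: Q (payoff 8); vs R: P (payoff 7).
Bob's best responses — vs P: R (payoff 6); vs Q: P (payoff 6); vs R: P (payoff 5); vs S: Q (payoff 8).
Mutual best responses occur at (P, R) and (R, P); at each, neither player gains by switching.

(P, R) and (R, P)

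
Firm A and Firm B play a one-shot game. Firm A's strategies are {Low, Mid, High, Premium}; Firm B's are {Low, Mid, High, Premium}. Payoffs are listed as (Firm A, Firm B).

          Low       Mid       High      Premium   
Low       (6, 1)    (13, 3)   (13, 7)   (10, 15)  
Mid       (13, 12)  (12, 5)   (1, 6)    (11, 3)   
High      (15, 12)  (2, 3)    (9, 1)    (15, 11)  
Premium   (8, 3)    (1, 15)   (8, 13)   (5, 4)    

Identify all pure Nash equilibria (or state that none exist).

Find each player's best response to every opponent strategy; NE are the intersections.
Firm A's best responses — vs Low: High (payoff 15); vs Mid: Low (payoff 13); vs High: Low (payoff 13); vs Premium: High (payoff 15).
Firm B's best responses — vs Low: Premium (payoff 15); vs Mid: Low (payoff 12); vs High: Low (payoff 12); vs Premium: Mid (payoff 15).
The only mutual best response is (High, Low); neither player gains by switching there.

(High, Low)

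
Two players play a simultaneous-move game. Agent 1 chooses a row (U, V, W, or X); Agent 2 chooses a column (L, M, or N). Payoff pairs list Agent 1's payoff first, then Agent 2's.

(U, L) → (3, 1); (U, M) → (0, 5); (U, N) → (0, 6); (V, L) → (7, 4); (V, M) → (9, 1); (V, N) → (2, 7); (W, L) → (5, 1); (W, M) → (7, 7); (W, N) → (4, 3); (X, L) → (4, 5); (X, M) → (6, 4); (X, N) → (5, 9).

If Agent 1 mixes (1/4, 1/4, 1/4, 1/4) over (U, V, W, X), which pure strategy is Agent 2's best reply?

N

Agent 2's best reply maximizes expected payoff against the mix.
L: (1/4)·1 + (1/4)·4 + (1/4)·1 + (1/4)·5 = 11/4
M: (1/4)·5 + (1/4)·1 + (1/4)·7 + (1/4)·4 = 17/4
N: (1/4)·6 + (1/4)·7 + (1/4)·3 + (1/4)·9 = 25/4
Highest expected payoff is 25/4, from N.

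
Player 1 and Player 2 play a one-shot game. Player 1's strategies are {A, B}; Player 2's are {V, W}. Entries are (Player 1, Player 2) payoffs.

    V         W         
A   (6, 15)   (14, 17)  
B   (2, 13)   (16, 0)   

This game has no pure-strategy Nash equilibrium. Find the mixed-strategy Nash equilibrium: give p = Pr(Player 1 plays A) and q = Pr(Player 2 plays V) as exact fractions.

Each player's mixing probability is pinned down by making the *other* player indifferent.
Player 2 indifferent between V and W: p·15 + (1−p)·13 = p·17 + (1−p)·0 ⟹ 13 + 2p = 0 + 17p ⟹ p = 13/15.
Player 1 indifferent between A and B: q·6 + (1−q)·14 = q·2 + (1−q)·16 ⟹ 14 + (-8)q = 16 + (-14)q ⟹ q = 1/3.

p = 13/15, q = 1/3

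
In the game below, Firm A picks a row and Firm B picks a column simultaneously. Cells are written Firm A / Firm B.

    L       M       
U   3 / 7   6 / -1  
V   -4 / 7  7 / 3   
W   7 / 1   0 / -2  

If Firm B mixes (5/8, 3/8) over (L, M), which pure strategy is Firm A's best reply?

W

Firm A's best reply maximizes expected payoff against the mix.
U: (5/8)·3 + (3/8)·6 = 33/8
V: (5/8)·(-4) + (3/8)·7 = 1/8
W: (5/8)·7 + (3/8)·0 = 35/8
Highest expected payoff is 35/8, from W.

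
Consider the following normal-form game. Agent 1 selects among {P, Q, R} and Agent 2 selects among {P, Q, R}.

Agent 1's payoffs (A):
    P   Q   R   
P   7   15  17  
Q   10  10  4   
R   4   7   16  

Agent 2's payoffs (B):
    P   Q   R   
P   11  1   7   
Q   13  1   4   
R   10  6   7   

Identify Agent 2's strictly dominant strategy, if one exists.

A strategy is strictly dominant if it gives Agent 2 a strictly higher payoff than every other strategy, against every choice by the opponent.
P strictly dominates: vs P: 11 > each of {1, 7}; vs Q: 13 > each of {1, 4}; vs R: 10 > each of {6, 7}.

P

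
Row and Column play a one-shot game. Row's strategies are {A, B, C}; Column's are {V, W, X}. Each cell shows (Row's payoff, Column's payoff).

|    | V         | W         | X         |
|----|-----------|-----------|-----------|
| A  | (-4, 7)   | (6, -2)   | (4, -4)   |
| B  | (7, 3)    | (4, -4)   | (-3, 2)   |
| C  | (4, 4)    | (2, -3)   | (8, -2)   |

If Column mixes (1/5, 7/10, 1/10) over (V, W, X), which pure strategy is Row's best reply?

B

Row's best reply maximizes expected payoff against the mix.
A: (1/5)·(-4) + (7/10)·6 + (1/10)·4 = 19/5
B: (1/5)·7 + (7/10)·4 + (1/10)·(-3) = 39/10
C: (1/5)·4 + (7/10)·2 + (1/10)·8 = 3
Highest expected payoff is 39/10, from B.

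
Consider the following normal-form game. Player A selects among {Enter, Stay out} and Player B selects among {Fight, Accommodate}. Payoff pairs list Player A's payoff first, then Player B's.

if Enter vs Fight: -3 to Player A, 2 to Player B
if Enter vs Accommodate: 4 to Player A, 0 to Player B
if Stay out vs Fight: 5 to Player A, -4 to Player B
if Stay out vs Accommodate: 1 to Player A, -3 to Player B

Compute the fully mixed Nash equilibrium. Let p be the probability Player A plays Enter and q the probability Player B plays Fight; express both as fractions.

p = 1/3, q = 3/11

Each player's mixing probability is pinned down by making the *other* player indifferent.
Player B indifferent between Fight and Accommodate: p·2 + (1−p)·(-4) = p·0 + (1−p)·(-3) ⟹ (-4) + 6p = (-3) + 3p ⟹ p = 1/3.
Player A indifferent between Enter and Stay out: q·(-3) + (1−q)·4 = q·5 + (1−q)·1 ⟹ 4 + (-7)q = 1 + 4q ⟹ q = 3/11.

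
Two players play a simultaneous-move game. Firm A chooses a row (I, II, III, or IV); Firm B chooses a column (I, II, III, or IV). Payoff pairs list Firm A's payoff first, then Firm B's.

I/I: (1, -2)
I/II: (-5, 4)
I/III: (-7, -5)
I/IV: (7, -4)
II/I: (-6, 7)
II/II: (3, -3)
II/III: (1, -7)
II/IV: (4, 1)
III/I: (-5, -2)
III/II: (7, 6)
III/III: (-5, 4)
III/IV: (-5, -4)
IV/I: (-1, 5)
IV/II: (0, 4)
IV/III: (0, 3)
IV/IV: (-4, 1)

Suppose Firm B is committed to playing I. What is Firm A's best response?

I

With Firm B fixed at I, Firm A's payoffs are: I → 1, II → -6, III → -5, IV → -1.
The maximum is 1, achieved by I.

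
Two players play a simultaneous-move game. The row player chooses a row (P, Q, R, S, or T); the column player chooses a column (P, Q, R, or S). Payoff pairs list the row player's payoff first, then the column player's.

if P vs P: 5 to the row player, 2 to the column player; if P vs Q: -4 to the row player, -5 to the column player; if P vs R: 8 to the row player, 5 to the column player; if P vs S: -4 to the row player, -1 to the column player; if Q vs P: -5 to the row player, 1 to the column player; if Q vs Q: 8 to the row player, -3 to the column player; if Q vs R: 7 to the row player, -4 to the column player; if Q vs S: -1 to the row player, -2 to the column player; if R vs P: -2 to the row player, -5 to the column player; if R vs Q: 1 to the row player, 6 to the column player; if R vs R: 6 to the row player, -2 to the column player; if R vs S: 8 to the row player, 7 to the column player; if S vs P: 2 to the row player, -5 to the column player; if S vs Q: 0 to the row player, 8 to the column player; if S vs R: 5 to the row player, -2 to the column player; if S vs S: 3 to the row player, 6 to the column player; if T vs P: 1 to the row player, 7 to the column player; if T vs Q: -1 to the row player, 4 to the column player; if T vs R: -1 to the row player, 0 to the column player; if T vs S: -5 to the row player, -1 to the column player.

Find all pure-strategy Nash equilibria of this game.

(P, R) and (R, S)

Check mutual best responses: a cell is a NE iff neither player can gain by unilaterally deviating.
The row player's best responses — vs P: P (payoff 5); vs Q: Q (payoff 8); vs R: P (payoff 8); vs S: R (payoff 8).
The column player's best responses — vs P: R (payoff 5); vs Q: P (payoff 1); vs R: S (payoff 7); vs S: Q (payoff 8); vs T: P (payoff 7).
Mutual best responses occur at (P, R) and (R, S); at each, neither player gains by switching.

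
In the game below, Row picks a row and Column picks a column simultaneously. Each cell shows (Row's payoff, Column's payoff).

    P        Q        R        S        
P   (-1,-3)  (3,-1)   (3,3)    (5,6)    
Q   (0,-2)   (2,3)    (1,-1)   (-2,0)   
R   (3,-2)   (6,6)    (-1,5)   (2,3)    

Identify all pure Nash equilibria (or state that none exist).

(P, S) and (R, Q)

Find each player's best response to every opponent strategy; NE are the intersections.
Row's best responses — vs P: R (payoff 3); vs Q: R (payoff 6); vs R: P (payoff 3); vs S: P (payoff 5).
Column's best responses — vs P: S (payoff 6); vs Q: Q (payoff 3); vs R: Q (payoff 6).
Mutual best responses occur at (P, S) and (R, Q); at each, neither player gains by switching.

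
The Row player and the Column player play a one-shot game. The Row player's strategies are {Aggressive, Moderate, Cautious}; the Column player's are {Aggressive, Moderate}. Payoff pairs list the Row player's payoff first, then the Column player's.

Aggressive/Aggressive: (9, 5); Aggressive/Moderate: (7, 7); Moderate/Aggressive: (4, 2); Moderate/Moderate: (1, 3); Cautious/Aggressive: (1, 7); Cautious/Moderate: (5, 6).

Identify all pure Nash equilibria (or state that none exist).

A profile is a Nash equilibrium when each player is best-responding to the other.
The Row player's best responses — vs Aggressive: Aggressive (payoff 9); vs Moderate: Aggressive (payoff 7).
The Column player's best responses — vs Aggressive: Moderate (payoff 7); vs Moderate: Moderate (payoff 3); vs Cautious: Aggressive (payoff 7).
The only mutual best response is (Aggressive, Moderate); neither player gains by switching there.

(Aggressive, Moderate)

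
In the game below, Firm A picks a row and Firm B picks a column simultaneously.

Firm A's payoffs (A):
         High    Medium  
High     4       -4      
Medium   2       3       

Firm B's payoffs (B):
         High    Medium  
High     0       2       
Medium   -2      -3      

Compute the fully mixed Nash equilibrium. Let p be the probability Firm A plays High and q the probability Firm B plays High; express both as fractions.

Each player's mixing probability is pinned down by making the *other* player indifferent.
Firm B indifferent between High and Medium: p·0 + (1−p)·(-2) = p·2 + (1−p)·(-3) ⟹ (-2) + 2p = (-3) + 5p ⟹ p = 1/3.
Firm A indifferent between High and Medium: q·4 + (1−q)·(-4) = q·2 + (1−q)·3 ⟹ (-4) + 8q = 3 + (-1)q ⟹ q = 7/9.

p = 1/3, q = 7/9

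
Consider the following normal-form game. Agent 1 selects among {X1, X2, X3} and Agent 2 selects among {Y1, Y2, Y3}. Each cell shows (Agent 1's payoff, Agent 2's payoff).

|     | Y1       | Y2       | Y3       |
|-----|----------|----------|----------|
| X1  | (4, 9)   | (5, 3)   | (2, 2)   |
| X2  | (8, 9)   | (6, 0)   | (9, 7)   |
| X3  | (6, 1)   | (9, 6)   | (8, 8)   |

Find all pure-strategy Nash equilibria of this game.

Check mutual best responses: a cell is a NE iff neither player can gain by unilaterally deviating.
Agent 1's best responses — vs Y1: X2 (payoff 8); vs Y2: X3 (payoff 9); vs Y3: X2 (payoff 9).
Agent 2's best responses — vs X1: Y1 (payoff 9); vs X2: Y1 (payoff 9); vs X3: Y3 (payoff 8).
The only mutual best response is (X2, Y1); neither player gains by switching there.

(X2, Y1)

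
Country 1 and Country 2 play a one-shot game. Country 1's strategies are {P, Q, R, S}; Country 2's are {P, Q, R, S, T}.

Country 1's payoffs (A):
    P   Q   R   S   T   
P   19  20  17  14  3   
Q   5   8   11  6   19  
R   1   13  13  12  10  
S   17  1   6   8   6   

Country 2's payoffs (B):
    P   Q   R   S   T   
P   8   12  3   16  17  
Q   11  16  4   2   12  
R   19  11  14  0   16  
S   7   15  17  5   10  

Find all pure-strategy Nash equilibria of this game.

There is no pure-strategy Nash equilibrium

Find each player's best response to every opponent strategy; NE are the intersections.
Country 1's best responses — vs P: P (payoff 19); vs Q: P (payoff 20); vs R: P (payoff 17); vs S: P (payoff 14); vs T: Q (payoff 19).
Country 2's best responses — vs P: T (payoff 17); vs Q: Q (payoff 16); vs R: P (payoff 19); vs S: R (payoff 17).
No cell has both players best-responding. For instance, Country 1's best reply to P is P, but against P Country 2 prefers T over P.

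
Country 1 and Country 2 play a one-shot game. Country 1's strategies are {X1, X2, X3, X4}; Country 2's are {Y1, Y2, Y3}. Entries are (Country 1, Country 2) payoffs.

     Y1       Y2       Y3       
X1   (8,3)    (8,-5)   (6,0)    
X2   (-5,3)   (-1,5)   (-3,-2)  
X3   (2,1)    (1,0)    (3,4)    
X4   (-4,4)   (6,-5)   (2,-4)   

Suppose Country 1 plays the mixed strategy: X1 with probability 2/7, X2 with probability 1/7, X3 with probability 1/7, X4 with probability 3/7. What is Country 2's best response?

Country 2's best reply maximizes expected payoff against the mix.
Y1: (2/7)·3 + (1/7)·3 + (1/7)·1 + (3/7)·4 = 22/7
Y2: (2/7)·(-5) + (1/7)·5 + (1/7)·0 + (3/7)·(-5) = -20/7
Y3: (2/7)·0 + (1/7)·(-2) + (1/7)·4 + (3/7)·(-4) = -10/7
Highest expected payoff is 22/7, from Y1.

Y1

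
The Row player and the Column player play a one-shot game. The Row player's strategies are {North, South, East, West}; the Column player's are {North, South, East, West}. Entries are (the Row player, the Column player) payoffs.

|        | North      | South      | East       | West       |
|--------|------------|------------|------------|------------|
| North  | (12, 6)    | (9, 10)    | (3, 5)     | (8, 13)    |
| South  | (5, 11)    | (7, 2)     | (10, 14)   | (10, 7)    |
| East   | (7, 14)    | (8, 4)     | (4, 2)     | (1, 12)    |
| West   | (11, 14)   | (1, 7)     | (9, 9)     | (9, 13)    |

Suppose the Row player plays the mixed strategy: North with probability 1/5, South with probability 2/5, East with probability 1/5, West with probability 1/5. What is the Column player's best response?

North

The Column player's best reply maximizes expected payoff against the mix.
North: (1/5)·6 + (2/5)·11 + (1/5)·14 + (1/5)·14 = 56/5
South: (1/5)·10 + (2/5)·2 + (1/5)·4 + (1/5)·7 = 5
East: (1/5)·5 + (2/5)·14 + (1/5)·2 + (1/5)·9 = 44/5
West: (1/5)·13 + (2/5)·7 + (1/5)·12 + (1/5)·13 = 52/5
Highest expected payoff is 56/5, from North.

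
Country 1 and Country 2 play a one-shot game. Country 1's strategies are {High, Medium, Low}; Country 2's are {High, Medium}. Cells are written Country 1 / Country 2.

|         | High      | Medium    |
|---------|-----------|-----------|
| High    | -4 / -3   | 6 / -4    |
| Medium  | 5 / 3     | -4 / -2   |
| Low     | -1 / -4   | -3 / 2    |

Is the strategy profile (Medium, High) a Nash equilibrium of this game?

Yes

Holding Country 2 at High: Country 1 gets 5 from Medium, versus -4 from High, -1 from Low. No profitable deviation for Country 1.
Holding Country 1 at Medium: Country 2 gets 3 from High, versus -2 from Medium. No profitable deviation for Country 2 either.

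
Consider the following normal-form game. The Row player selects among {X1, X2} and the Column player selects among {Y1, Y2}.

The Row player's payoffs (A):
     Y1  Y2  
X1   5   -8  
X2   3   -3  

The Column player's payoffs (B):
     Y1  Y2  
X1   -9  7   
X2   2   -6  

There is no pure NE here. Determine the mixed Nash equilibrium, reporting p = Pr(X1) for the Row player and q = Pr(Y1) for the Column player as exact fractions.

p = 1/3, q = 5/7

Each player's mixing probability is pinned down by making the *other* player indifferent.
The Column player indifferent between Y1 and Y2: p·(-9) + (1−p)·2 = p·7 + (1−p)·(-6) ⟹ 2 + (-11)p = (-6) + 13p ⟹ p = 1/3.
The Row player indifferent between X1 and X2: q·5 + (1−q)·(-8) = q·3 + (1−q)·(-3) ⟹ (-8) + 13q = (-3) + 6q ⟹ q = 5/7.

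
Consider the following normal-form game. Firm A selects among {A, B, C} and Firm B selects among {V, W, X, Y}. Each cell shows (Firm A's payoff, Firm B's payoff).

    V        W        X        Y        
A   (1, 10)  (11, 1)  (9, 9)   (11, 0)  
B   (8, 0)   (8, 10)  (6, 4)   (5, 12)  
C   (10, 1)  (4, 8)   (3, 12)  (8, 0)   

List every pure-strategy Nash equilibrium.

There is no pure-strategy Nash equilibrium

A profile is a Nash equilibrium when each player is best-responding to the other.
Firm A's best responses — vs V: C (payoff 10); vs W: A (payoff 11); vs X: A (payoff 9); vs Y: A (payoff 11).
Firm B's best responses — vs A: V (payoff 10); vs B: Y (payoff 12); vs C: X (payoff 12).
No cell has both players best-responding. For instance, Firm A's best reply to X is A, but against A Firm B prefers V over X.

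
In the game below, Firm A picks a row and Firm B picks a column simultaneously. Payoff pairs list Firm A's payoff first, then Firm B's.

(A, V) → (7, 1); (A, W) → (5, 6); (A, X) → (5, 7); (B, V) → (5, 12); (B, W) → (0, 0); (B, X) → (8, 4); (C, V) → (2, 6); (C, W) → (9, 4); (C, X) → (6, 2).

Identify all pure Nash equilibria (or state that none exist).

A profile is a Nash equilibrium when each player is best-responding to the other.
Firm A's best responses — vs V: A (payoff 7); vs W: C (payoff 9); vs X: B (payoff 8).
Firm B's best responses — vs A: X (payoff 7); vs B: V (payoff 12); vs C: V (payoff 6).
No cell has both players best-responding. For instance, Firm A's best reply to W is C, but against C Firm B prefers V over W.

There is no pure-strategy Nash equilibrium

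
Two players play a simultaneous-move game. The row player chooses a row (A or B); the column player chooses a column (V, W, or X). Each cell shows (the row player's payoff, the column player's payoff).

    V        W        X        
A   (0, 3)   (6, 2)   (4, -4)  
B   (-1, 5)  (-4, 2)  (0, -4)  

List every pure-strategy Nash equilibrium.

(A, V)

Find each player's best response to every opponent strategy; NE are the intersections.
The row player's best responses — vs V: A (payoff 0); vs W: A (payoff 6); vs X: A (payoff 4).
The column player's best responses — vs A: V (payoff 3); vs B: V (payoff 5).
The only mutual best response is (A, V); neither player gains by switching there.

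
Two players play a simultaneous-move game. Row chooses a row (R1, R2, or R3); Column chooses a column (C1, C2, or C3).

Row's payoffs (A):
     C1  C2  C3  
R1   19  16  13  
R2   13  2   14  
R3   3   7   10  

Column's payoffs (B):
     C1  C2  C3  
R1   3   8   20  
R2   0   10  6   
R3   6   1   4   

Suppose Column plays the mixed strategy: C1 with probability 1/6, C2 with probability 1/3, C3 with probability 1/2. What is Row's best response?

R1

Row's best reply maximizes expected payoff against the mix.
R1: (1/6)·19 + (1/3)·16 + (1/2)·13 = 15
R2: (1/6)·13 + (1/3)·2 + (1/2)·14 = 59/6
R3: (1/6)·3 + (1/3)·7 + (1/2)·10 = 47/6
Highest expected payoff is 15, from R1.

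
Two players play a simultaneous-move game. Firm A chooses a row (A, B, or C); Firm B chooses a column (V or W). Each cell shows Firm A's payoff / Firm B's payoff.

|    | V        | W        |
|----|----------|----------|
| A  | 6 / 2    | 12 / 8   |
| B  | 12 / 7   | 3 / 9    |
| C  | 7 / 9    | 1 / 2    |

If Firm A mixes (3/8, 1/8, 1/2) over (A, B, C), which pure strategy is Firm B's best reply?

Firm B's best reply maximizes expected payoff against the mix.
V: (3/8)·2 + (1/8)·7 + (1/2)·9 = 49/8
W: (3/8)·8 + (1/8)·9 + (1/2)·2 = 41/8
Highest expected payoff is 49/8, from V.

V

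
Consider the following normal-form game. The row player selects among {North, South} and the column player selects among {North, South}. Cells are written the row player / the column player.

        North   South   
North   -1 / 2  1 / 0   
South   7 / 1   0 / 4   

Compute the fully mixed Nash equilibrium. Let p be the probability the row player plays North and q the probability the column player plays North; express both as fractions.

p = 3/5, q = 1/9

In a mixed NE each player is indifferent between their pure strategies, so the opponent's mix sets the indifference.
The column player indifferent between North and South: p·2 + (1−p)·1 = p·0 + (1−p)·4 ⟹ 1 + 1p = 4 + (-4)p ⟹ p = 3/5.
The row player indifferent between North and South: q·(-1) + (1−q)·1 = q·7 + (1−q)·0 ⟹ 1 + (-2)q = 0 + 7q ⟹ q = 1/9.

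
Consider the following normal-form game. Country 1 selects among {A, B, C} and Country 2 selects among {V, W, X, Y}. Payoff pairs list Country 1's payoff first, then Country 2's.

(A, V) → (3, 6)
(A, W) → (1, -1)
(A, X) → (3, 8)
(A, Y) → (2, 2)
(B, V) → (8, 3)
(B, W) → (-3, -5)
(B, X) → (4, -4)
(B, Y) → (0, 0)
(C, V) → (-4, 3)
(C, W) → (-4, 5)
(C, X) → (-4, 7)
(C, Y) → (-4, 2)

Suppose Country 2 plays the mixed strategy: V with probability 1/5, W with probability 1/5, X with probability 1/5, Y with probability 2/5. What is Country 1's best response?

A

Country 1's best reply maximizes expected payoff against the mix.
A: (1/5)·3 + (1/5)·1 + (1/5)·3 + (2/5)·2 = 11/5
B: (1/5)·8 + (1/5)·(-3) + (1/5)·4 + (2/5)·0 = 9/5
C: (1/5)·(-4) + (1/5)·(-4) + (1/5)·(-4) + (2/5)·(-4) = -4
Highest expected payoff is 11/5, from A.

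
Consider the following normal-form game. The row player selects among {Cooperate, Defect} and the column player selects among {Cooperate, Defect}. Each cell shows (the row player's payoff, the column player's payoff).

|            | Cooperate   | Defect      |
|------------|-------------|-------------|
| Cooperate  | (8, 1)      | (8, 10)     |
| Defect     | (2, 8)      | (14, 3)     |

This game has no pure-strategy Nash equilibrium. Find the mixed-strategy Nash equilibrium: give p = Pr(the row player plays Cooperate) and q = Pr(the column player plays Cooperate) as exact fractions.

p = 5/14, q = 1/2

In a mixed NE each player is indifferent between their pure strategies, so the opponent's mix sets the indifference.
The column player indifferent between Cooperate and Defect: p·1 + (1−p)·8 = p·10 + (1−p)·3 ⟹ 8 + (-7)p = 3 + 7p ⟹ p = 5/14.
The row player indifferent between Cooperate and Defect: q·8 + (1−q)·8 = q·2 + (1−q)·14 ⟹ 8 + 0q = 14 + (-12)q ⟹ q = 1/2.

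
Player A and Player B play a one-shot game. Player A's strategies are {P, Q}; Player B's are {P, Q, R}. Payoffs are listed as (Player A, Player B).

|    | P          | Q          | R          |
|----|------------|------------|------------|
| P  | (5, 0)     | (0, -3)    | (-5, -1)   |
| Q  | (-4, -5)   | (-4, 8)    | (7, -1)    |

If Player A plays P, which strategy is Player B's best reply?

P

With Player A fixed at P, Player B's payoffs are: P → 0, Q → -3, R → -1.
The maximum is 0, achieved by P.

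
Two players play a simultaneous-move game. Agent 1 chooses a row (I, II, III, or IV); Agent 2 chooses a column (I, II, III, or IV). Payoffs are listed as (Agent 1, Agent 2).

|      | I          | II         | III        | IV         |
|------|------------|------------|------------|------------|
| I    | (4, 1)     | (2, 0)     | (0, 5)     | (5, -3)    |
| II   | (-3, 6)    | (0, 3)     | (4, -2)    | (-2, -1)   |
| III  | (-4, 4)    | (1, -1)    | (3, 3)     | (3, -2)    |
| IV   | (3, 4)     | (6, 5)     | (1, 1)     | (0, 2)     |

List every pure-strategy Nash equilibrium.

(IV, II)

Check mutual best responses: a cell is a NE iff neither player can gain by unilaterally deviating.
Agent 1's best responses — vs I: I (payoff 4); vs II: IV (payoff 6); vs III: II (payoff 4); vs IV: I (payoff 5).
Agent 2's best responses — vs I: III (payoff 5); vs II: I (payoff 6); vs III: I (payoff 4); vs IV: II (payoff 5).
The only mutual best response is (IV, II); neither player gains by switching there.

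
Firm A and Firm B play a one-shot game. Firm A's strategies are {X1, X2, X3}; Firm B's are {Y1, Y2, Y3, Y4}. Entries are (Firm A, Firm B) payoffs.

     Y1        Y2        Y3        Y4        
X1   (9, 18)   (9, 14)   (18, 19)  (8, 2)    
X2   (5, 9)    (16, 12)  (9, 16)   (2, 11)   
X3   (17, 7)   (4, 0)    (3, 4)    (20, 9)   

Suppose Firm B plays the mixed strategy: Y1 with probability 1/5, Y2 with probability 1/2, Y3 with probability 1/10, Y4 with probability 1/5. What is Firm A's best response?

Compute Firm A's expected payoff from each pure strategy against the given mix.
X1: (1/5)·9 + (1/2)·9 + (1/10)·18 + (1/5)·8 = 97/10
X2: (1/5)·5 + (1/2)·16 + (1/10)·9 + (1/5)·2 = 103/10
X3: (1/5)·17 + (1/2)·4 + (1/10)·3 + (1/5)·20 = 97/10
Highest expected payoff is 103/10, from X2.

X2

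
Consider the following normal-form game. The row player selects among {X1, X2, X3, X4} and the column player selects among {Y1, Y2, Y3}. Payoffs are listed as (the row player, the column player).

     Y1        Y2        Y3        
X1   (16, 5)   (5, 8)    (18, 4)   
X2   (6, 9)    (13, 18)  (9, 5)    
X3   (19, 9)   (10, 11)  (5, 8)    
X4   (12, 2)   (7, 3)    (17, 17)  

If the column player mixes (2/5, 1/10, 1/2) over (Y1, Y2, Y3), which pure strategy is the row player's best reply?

The row player's best reply maximizes expected payoff against the mix.
X1: (2/5)·16 + (1/10)·5 + (1/2)·18 = 159/10
X2: (2/5)·6 + (1/10)·13 + (1/2)·9 = 41/5
X3: (2/5)·19 + (1/10)·10 + (1/2)·5 = 111/10
X4: (2/5)·12 + (1/10)·7 + (1/2)·17 = 14
Highest expected payoff is 159/10, from X1.

X1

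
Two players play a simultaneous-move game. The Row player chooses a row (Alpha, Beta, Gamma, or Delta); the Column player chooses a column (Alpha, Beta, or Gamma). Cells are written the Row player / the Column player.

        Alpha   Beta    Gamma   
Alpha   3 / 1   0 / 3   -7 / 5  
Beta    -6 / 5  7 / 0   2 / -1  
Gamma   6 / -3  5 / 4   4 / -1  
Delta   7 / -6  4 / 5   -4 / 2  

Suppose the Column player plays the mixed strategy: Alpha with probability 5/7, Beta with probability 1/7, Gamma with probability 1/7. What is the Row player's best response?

The Row player's best reply maximizes expected payoff against the mix.
Alpha: (5/7)·3 + (1/7)·0 + (1/7)·(-7) = 8/7
Beta: (5/7)·(-6) + (1/7)·7 + (1/7)·2 = -3
Gamma: (5/7)·6 + (1/7)·5 + (1/7)·4 = 39/7
Delta: (5/7)·7 + (1/7)·4 + (1/7)·(-4) = 5
Highest expected payoff is 39/7, from Gamma.

Gamma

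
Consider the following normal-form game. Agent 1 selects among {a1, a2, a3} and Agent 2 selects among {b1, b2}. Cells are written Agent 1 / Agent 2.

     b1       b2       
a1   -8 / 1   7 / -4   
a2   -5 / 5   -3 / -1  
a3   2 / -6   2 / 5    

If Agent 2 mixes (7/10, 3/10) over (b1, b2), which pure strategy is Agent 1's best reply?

Compute Agent 1's expected payoff from each pure strategy against the given mix.
a1: (7/10)·(-8) + (3/10)·7 = -7/2
a2: (7/10)·(-5) + (3/10)·(-3) = -22/5
a3: (7/10)·2 + (3/10)·2 = 2
Highest expected payoff is 2, from a3.

a3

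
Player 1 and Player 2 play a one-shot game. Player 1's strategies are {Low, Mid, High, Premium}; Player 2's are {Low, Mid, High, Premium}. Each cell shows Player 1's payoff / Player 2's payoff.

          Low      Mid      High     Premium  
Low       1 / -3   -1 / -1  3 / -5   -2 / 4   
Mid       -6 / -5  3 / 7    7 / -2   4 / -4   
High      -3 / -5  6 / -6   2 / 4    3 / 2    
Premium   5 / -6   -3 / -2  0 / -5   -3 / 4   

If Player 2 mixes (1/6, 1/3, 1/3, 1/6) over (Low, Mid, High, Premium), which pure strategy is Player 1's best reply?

Compute Player 1's expected payoff from each pure strategy against the given mix.
Low: (1/6)·1 + (1/3)·(-1) + (1/3)·3 + (1/6)·(-2) = 1/2
Mid: (1/6)·(-6) + (1/3)·3 + (1/3)·7 + (1/6)·4 = 3
High: (1/6)·(-3) + (1/3)·6 + (1/3)·2 + (1/6)·3 = 8/3
Premium: (1/6)·5 + (1/3)·(-3) + (1/3)·0 + (1/6)·(-3) = -2/3
Highest expected payoff is 3, from Mid.

Mid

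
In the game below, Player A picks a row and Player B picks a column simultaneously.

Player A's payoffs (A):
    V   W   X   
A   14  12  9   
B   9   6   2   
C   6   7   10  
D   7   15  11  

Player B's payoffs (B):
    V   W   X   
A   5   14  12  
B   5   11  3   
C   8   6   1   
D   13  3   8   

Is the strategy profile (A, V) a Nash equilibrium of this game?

No

Holding Player B at V: Player A gets 14 from A, versus 9 from B, 6 from C, 7 from D. No profitable deviation for Player A.
Holding Player A at A: Player B gets 5 from V but could get 14 by switching to W. Player B has a profitable deviation.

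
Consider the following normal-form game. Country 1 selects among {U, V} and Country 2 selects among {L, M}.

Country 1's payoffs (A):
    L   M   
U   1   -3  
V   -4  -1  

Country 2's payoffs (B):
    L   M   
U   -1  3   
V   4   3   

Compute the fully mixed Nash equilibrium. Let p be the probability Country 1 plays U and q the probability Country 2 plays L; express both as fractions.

In a mixed NE each player is indifferent between their pure strategies, so the opponent's mix sets the indifference.
Country 2 indifferent between L and M: p·(-1) + (1−p)·4 = p·3 + (1−p)·3 ⟹ 4 + (-5)p = 3 + 0p ⟹ p = 1/5.
Country 1 indifferent between U and V: q·1 + (1−q)·(-3) = q·(-4) + (1−q)·(-1) ⟹ (-3) + 4q = (-1) + (-3)q ⟹ q = 2/7.

p = 1/5, q = 2/7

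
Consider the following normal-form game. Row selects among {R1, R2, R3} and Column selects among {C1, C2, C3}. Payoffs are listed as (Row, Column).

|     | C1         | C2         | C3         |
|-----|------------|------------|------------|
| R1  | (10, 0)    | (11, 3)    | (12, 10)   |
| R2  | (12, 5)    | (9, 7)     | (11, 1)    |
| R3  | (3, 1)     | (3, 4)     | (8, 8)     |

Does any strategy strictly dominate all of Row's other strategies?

No strictly dominant strategy

A strategy is strictly dominant if it gives Row a strictly higher payoff than every other strategy, against every choice by the opponent.
R1 is not dominant: against C1, R2 gives 12 > 10.
R2 is not dominant: against C2, R1 gives 11 > 9.
R3 is not dominant: against C1, R1 gives 10 > 3.
No single strategy is best against every opponent action.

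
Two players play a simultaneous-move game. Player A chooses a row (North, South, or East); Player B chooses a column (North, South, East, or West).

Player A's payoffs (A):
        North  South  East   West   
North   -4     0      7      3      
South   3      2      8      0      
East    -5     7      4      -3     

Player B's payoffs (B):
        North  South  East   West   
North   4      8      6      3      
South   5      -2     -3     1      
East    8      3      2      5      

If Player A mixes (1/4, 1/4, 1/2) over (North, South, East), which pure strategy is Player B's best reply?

North

Player B's best reply maximizes expected payoff against the mix.
North: (1/4)·4 + (1/4)·5 + (1/2)·8 = 25/4
South: (1/4)·8 + (1/4)·(-2) + (1/2)·3 = 3
East: (1/4)·6 + (1/4)·(-3) + (1/2)·2 = 7/4
West: (1/4)·3 + (1/4)·1 + (1/2)·5 = 7/2
Highest expected payoff is 25/4, from North.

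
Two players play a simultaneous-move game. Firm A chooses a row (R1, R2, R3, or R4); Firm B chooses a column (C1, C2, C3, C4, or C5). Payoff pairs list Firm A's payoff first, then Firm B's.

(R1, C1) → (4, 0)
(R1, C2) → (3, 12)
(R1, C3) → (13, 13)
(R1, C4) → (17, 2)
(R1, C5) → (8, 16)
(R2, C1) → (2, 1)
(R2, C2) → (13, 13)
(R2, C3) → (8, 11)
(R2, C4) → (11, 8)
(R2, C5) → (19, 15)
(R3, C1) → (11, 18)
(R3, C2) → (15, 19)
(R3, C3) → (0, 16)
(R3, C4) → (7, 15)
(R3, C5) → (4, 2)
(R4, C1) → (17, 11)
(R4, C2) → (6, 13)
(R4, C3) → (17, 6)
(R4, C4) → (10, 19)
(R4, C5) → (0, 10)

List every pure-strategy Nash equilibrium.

Check mutual best responses: a cell is a NE iff neither player can gain by unilaterally deviating.
Firm A's best responses — vs C1: R4 (payoff 17); vs C2: R3 (payoff 15); vs C3: R4 (payoff 17); vs C4: R1 (payoff 17); vs C5: R2 (payoff 19).
Firm B's best responses — vs R1: C5 (payoff 16); vs R2: C5 (payoff 15); vs R3: C2 (payoff 19); vs R4: C4 (payoff 19).
Mutual best responses occur at (R2, C5) and (R3, C2); at each, neither player gains by switching.

(R2, C5) and (R3, C2)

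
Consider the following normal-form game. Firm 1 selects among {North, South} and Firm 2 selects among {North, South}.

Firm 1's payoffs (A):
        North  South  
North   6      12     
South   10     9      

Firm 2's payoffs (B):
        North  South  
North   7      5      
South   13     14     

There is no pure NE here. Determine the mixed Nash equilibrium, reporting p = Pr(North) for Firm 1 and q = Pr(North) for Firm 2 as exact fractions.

Each player's mixing probability is pinned down by making the *other* player indifferent.
Firm 2 indifferent between North and South: p·7 + (1−p)·13 = p·5 + (1−p)·14 ⟹ 13 + (-6)p = 14 + (-9)p ⟹ p = 1/3.
Firm 1 indifferent between North and South: q·6 + (1−q)·12 = q·10 + (1−q)·9 ⟹ 12 + (-6)q = 9 + 1q ⟹ q = 3/7.

p = 1/3, q = 3/7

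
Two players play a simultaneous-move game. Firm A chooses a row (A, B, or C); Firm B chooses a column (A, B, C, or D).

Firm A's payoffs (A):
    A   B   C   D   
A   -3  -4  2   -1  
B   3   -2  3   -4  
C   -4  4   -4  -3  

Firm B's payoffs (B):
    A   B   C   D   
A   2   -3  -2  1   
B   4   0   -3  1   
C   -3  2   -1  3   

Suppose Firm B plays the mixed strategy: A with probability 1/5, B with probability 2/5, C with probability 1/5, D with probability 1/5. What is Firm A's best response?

B

Compute Firm A's expected payoff from each pure strategy against the given mix.
A: (1/5)·(-3) + (2/5)·(-4) + (1/5)·2 + (1/5)·(-1) = -2
B: (1/5)·3 + (2/5)·(-2) + (1/5)·3 + (1/5)·(-4) = -2/5
C: (1/5)·(-4) + (2/5)·4 + (1/5)·(-4) + (1/5)·(-3) = -3/5
Highest expected payoff is -2/5, from B.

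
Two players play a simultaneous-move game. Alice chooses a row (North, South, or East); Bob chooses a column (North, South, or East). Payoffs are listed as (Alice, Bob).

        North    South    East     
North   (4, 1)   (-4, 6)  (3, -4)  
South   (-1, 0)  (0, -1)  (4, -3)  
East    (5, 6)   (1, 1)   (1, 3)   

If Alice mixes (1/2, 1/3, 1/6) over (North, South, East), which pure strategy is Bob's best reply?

Bob's best reply maximizes expected payoff against the mix.
North: (1/2)·1 + (1/3)·0 + (1/6)·6 = 3/2
South: (1/2)·6 + (1/3)·(-1) + (1/6)·1 = 17/6
East: (1/2)·(-4) + (1/3)·(-3) + (1/6)·3 = -5/2
Highest expected payoff is 17/6, from South.

South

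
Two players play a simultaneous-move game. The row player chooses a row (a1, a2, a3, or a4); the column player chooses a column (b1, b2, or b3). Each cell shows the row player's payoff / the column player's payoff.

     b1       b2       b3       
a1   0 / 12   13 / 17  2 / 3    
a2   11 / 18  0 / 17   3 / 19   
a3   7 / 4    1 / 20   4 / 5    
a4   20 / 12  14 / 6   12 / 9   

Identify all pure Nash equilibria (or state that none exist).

Check mutual best responses: a cell is a NE iff neither player can gain by unilaterally deviating.
The row player's best responses — vs b1: a4 (payoff 20); vs b2: a4 (payoff 14); vs b3: a4 (payoff 12).
The column player's best responses — vs a1: b2 (payoff 17); vs a2: b3 (payoff 19); vs a3: b2 (payoff 20); vs a4: b1 (payoff 12).
The only mutual best response is (a4, b1); neither player gains by switching there.

(a4, b1)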